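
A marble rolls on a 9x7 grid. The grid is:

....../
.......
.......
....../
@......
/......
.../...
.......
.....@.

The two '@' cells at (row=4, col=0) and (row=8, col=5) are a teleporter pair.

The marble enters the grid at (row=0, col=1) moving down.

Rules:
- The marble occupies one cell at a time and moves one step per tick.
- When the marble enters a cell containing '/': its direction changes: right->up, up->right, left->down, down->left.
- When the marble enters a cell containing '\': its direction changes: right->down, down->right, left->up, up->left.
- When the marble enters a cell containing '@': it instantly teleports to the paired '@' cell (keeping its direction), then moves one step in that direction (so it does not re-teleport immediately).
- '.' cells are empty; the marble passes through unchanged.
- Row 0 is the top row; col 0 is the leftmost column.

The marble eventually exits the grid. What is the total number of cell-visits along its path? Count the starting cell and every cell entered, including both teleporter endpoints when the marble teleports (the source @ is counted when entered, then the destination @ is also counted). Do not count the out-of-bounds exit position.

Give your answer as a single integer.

Answer: 9

Derivation:
Step 1: enter (0,1), '.' pass, move down to (1,1)
Step 2: enter (1,1), '.' pass, move down to (2,1)
Step 3: enter (2,1), '.' pass, move down to (3,1)
Step 4: enter (3,1), '.' pass, move down to (4,1)
Step 5: enter (4,1), '.' pass, move down to (5,1)
Step 6: enter (5,1), '.' pass, move down to (6,1)
Step 7: enter (6,1), '.' pass, move down to (7,1)
Step 8: enter (7,1), '.' pass, move down to (8,1)
Step 9: enter (8,1), '.' pass, move down to (9,1)
Step 10: at (9,1) — EXIT via bottom edge, pos 1
Path length (cell visits): 9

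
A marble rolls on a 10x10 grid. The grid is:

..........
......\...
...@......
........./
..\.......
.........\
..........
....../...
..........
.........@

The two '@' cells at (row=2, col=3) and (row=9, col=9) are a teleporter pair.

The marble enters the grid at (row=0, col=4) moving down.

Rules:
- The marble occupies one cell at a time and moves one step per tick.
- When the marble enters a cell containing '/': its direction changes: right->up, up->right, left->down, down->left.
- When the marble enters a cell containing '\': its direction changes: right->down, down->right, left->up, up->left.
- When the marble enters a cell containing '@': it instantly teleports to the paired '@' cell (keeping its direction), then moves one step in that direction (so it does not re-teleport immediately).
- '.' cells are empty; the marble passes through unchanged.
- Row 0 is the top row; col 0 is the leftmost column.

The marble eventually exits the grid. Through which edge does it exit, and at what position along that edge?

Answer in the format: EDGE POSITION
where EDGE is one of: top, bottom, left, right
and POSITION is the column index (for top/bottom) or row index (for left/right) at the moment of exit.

Answer: bottom 4

Derivation:
Step 1: enter (0,4), '.' pass, move down to (1,4)
Step 2: enter (1,4), '.' pass, move down to (2,4)
Step 3: enter (2,4), '.' pass, move down to (3,4)
Step 4: enter (3,4), '.' pass, move down to (4,4)
Step 5: enter (4,4), '.' pass, move down to (5,4)
Step 6: enter (5,4), '.' pass, move down to (6,4)
Step 7: enter (6,4), '.' pass, move down to (7,4)
Step 8: enter (7,4), '.' pass, move down to (8,4)
Step 9: enter (8,4), '.' pass, move down to (9,4)
Step 10: enter (9,4), '.' pass, move down to (10,4)
Step 11: at (10,4) — EXIT via bottom edge, pos 4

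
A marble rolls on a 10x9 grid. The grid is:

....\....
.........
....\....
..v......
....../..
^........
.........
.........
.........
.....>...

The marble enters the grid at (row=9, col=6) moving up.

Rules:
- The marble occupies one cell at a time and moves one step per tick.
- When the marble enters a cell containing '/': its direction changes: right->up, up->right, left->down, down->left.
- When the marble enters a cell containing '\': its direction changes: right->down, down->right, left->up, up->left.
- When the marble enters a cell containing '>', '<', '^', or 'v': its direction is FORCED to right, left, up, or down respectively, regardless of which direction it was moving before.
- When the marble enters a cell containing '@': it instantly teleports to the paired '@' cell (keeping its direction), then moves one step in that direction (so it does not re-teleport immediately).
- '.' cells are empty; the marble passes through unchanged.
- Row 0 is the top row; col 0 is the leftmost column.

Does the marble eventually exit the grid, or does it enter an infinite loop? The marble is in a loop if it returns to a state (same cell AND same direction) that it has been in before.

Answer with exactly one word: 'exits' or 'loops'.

Step 1: enter (9,6), '.' pass, move up to (8,6)
Step 2: enter (8,6), '.' pass, move up to (7,6)
Step 3: enter (7,6), '.' pass, move up to (6,6)
Step 4: enter (6,6), '.' pass, move up to (5,6)
Step 5: enter (5,6), '.' pass, move up to (4,6)
Step 6: enter (4,6), '/' deflects up->right, move right to (4,7)
Step 7: enter (4,7), '.' pass, move right to (4,8)
Step 8: enter (4,8), '.' pass, move right to (4,9)
Step 9: at (4,9) — EXIT via right edge, pos 4

Answer: exits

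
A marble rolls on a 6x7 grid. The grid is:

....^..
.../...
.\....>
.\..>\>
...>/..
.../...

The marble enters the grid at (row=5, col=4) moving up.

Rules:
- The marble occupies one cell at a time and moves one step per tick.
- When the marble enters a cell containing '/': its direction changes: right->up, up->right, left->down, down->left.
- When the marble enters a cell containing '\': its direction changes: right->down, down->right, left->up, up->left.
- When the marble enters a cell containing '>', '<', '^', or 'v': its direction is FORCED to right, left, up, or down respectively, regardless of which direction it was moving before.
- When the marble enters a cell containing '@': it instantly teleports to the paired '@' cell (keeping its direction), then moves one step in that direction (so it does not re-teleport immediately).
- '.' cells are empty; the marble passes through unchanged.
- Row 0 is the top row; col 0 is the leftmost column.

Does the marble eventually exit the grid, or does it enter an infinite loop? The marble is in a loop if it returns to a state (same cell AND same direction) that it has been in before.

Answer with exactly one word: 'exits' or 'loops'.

Answer: exits

Derivation:
Step 1: enter (5,4), '.' pass, move up to (4,4)
Step 2: enter (4,4), '/' deflects up->right, move right to (4,5)
Step 3: enter (4,5), '.' pass, move right to (4,6)
Step 4: enter (4,6), '.' pass, move right to (4,7)
Step 5: at (4,7) — EXIT via right edge, pos 4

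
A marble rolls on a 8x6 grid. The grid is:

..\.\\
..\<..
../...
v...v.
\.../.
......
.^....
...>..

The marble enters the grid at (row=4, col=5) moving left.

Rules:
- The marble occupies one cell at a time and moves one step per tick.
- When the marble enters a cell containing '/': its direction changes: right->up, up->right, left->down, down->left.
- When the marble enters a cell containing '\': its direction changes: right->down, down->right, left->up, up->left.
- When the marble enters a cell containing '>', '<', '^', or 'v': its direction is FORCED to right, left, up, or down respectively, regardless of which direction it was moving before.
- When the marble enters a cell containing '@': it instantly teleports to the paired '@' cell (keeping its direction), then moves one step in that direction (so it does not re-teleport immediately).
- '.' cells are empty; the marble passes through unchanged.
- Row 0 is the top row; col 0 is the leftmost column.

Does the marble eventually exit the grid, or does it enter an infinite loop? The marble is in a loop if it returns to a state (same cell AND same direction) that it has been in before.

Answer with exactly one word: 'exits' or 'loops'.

Answer: exits

Derivation:
Step 1: enter (4,5), '.' pass, move left to (4,4)
Step 2: enter (4,4), '/' deflects left->down, move down to (5,4)
Step 3: enter (5,4), '.' pass, move down to (6,4)
Step 4: enter (6,4), '.' pass, move down to (7,4)
Step 5: enter (7,4), '.' pass, move down to (8,4)
Step 6: at (8,4) — EXIT via bottom edge, pos 4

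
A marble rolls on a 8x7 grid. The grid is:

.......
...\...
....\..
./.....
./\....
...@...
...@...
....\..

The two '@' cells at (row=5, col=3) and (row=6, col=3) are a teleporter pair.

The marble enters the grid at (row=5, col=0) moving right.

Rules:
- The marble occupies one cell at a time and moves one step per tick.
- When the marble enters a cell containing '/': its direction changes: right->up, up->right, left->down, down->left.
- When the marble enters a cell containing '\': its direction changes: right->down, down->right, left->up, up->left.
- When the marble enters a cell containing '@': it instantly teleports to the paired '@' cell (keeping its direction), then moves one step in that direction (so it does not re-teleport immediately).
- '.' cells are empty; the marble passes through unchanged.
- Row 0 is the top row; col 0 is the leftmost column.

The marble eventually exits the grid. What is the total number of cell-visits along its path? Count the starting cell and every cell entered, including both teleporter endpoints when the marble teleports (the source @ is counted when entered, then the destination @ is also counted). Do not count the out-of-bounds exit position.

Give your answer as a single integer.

Answer: 8

Derivation:
Step 1: enter (5,0), '.' pass, move right to (5,1)
Step 2: enter (5,1), '.' pass, move right to (5,2)
Step 3: enter (5,2), '.' pass, move right to (5,3)
Step 4: enter (5,3), '@' teleport (5,3)->(6,3), also enter (6,3), move right to (6,4)
Step 5: enter (6,4), '.' pass, move right to (6,5)
Step 6: enter (6,5), '.' pass, move right to (6,6)
Step 7: enter (6,6), '.' pass, move right to (6,7)
Step 8: at (6,7) — EXIT via right edge, pos 6
Path length (cell visits): 8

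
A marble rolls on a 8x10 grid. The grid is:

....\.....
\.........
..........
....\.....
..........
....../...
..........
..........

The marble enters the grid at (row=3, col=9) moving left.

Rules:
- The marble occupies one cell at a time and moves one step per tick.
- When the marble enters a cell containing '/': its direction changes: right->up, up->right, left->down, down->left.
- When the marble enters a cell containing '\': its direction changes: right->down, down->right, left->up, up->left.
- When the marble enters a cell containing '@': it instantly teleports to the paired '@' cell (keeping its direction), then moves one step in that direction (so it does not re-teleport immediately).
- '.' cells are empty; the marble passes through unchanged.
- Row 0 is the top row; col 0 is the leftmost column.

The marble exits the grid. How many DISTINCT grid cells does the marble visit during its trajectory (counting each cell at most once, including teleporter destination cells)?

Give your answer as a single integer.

Answer: 13

Derivation:
Step 1: enter (3,9), '.' pass, move left to (3,8)
Step 2: enter (3,8), '.' pass, move left to (3,7)
Step 3: enter (3,7), '.' pass, move left to (3,6)
Step 4: enter (3,6), '.' pass, move left to (3,5)
Step 5: enter (3,5), '.' pass, move left to (3,4)
Step 6: enter (3,4), '\' deflects left->up, move up to (2,4)
Step 7: enter (2,4), '.' pass, move up to (1,4)
Step 8: enter (1,4), '.' pass, move up to (0,4)
Step 9: enter (0,4), '\' deflects up->left, move left to (0,3)
Step 10: enter (0,3), '.' pass, move left to (0,2)
Step 11: enter (0,2), '.' pass, move left to (0,1)
Step 12: enter (0,1), '.' pass, move left to (0,0)
Step 13: enter (0,0), '.' pass, move left to (0,-1)
Step 14: at (0,-1) — EXIT via left edge, pos 0
Distinct cells visited: 13 (path length 13)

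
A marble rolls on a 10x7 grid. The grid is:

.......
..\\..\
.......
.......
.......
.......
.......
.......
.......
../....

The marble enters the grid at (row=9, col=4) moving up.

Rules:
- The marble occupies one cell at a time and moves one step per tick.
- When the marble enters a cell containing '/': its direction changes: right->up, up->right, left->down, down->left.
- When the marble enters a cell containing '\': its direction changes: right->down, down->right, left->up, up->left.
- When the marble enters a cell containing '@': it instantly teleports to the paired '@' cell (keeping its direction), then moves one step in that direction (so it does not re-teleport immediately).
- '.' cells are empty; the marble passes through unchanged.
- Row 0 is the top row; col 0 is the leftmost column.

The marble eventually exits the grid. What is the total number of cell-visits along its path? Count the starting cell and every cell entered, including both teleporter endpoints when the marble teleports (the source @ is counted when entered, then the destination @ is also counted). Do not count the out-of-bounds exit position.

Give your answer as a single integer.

Answer: 10

Derivation:
Step 1: enter (9,4), '.' pass, move up to (8,4)
Step 2: enter (8,4), '.' pass, move up to (7,4)
Step 3: enter (7,4), '.' pass, move up to (6,4)
Step 4: enter (6,4), '.' pass, move up to (5,4)
Step 5: enter (5,4), '.' pass, move up to (4,4)
Step 6: enter (4,4), '.' pass, move up to (3,4)
Step 7: enter (3,4), '.' pass, move up to (2,4)
Step 8: enter (2,4), '.' pass, move up to (1,4)
Step 9: enter (1,4), '.' pass, move up to (0,4)
Step 10: enter (0,4), '.' pass, move up to (-1,4)
Step 11: at (-1,4) — EXIT via top edge, pos 4
Path length (cell visits): 10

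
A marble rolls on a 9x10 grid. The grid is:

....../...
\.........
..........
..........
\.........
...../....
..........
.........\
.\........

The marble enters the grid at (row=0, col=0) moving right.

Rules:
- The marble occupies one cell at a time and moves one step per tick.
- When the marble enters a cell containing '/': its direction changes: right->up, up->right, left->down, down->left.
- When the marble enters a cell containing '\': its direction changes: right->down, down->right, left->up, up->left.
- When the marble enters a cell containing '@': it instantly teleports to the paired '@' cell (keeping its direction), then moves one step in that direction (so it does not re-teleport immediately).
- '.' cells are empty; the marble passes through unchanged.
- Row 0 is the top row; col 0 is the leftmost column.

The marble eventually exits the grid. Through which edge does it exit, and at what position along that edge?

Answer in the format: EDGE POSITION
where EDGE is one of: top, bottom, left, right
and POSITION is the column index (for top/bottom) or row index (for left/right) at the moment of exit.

Answer: top 6

Derivation:
Step 1: enter (0,0), '.' pass, move right to (0,1)
Step 2: enter (0,1), '.' pass, move right to (0,2)
Step 3: enter (0,2), '.' pass, move right to (0,3)
Step 4: enter (0,3), '.' pass, move right to (0,4)
Step 5: enter (0,4), '.' pass, move right to (0,5)
Step 6: enter (0,5), '.' pass, move right to (0,6)
Step 7: enter (0,6), '/' deflects right->up, move up to (-1,6)
Step 8: at (-1,6) — EXIT via top edge, pos 6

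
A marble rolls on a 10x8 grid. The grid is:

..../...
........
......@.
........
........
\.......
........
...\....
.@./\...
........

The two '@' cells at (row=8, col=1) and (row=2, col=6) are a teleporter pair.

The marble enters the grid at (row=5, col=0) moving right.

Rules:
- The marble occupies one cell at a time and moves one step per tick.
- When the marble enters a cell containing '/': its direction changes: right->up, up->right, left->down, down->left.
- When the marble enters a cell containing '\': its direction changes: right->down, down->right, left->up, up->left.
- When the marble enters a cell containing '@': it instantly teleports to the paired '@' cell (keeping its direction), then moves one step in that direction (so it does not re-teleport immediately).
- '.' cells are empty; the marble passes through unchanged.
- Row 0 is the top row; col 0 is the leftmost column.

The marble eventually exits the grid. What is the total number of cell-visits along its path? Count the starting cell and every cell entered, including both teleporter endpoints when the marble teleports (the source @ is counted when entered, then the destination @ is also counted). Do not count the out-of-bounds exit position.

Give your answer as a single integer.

Step 1: enter (5,0), '\' deflects right->down, move down to (6,0)
Step 2: enter (6,0), '.' pass, move down to (7,0)
Step 3: enter (7,0), '.' pass, move down to (8,0)
Step 4: enter (8,0), '.' pass, move down to (9,0)
Step 5: enter (9,0), '.' pass, move down to (10,0)
Step 6: at (10,0) — EXIT via bottom edge, pos 0
Path length (cell visits): 5

Answer: 5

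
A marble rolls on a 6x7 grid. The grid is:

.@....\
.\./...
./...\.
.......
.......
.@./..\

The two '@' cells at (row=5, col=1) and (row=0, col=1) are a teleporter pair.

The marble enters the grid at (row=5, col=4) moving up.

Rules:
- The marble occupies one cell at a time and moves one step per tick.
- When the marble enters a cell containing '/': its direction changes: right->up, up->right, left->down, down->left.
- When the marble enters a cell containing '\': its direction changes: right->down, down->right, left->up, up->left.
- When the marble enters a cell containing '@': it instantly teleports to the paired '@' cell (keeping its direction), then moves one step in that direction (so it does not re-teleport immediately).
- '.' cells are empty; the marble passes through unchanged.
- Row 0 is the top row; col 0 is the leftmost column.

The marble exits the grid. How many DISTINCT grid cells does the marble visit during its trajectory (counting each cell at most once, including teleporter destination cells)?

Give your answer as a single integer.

Step 1: enter (5,4), '.' pass, move up to (4,4)
Step 2: enter (4,4), '.' pass, move up to (3,4)
Step 3: enter (3,4), '.' pass, move up to (2,4)
Step 4: enter (2,4), '.' pass, move up to (1,4)
Step 5: enter (1,4), '.' pass, move up to (0,4)
Step 6: enter (0,4), '.' pass, move up to (-1,4)
Step 7: at (-1,4) — EXIT via top edge, pos 4
Distinct cells visited: 6 (path length 6)

Answer: 6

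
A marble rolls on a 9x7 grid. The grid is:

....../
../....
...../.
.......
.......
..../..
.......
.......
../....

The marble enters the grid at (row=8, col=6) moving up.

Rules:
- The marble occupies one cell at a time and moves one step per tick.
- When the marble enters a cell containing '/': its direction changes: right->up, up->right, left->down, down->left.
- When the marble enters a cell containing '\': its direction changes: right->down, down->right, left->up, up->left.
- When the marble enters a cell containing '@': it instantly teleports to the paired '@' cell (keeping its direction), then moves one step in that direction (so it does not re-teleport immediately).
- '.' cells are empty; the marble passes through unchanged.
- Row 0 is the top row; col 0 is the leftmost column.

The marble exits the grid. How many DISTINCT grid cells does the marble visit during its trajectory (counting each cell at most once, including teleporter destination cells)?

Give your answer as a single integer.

Step 1: enter (8,6), '.' pass, move up to (7,6)
Step 2: enter (7,6), '.' pass, move up to (6,6)
Step 3: enter (6,6), '.' pass, move up to (5,6)
Step 4: enter (5,6), '.' pass, move up to (4,6)
Step 5: enter (4,6), '.' pass, move up to (3,6)
Step 6: enter (3,6), '.' pass, move up to (2,6)
Step 7: enter (2,6), '.' pass, move up to (1,6)
Step 8: enter (1,6), '.' pass, move up to (0,6)
Step 9: enter (0,6), '/' deflects up->right, move right to (0,7)
Step 10: at (0,7) — EXIT via right edge, pos 0
Distinct cells visited: 9 (path length 9)

Answer: 9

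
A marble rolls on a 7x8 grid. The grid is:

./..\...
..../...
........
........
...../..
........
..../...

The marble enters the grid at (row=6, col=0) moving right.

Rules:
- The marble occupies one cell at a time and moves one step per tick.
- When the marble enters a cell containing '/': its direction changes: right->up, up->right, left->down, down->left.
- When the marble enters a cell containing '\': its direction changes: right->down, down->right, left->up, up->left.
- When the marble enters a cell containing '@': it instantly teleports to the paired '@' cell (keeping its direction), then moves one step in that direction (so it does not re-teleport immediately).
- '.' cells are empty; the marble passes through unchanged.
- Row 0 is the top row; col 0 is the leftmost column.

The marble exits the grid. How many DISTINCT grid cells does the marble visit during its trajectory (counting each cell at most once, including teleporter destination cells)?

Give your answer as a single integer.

Answer: 13

Derivation:
Step 1: enter (6,0), '.' pass, move right to (6,1)
Step 2: enter (6,1), '.' pass, move right to (6,2)
Step 3: enter (6,2), '.' pass, move right to (6,3)
Step 4: enter (6,3), '.' pass, move right to (6,4)
Step 5: enter (6,4), '/' deflects right->up, move up to (5,4)
Step 6: enter (5,4), '.' pass, move up to (4,4)
Step 7: enter (4,4), '.' pass, move up to (3,4)
Step 8: enter (3,4), '.' pass, move up to (2,4)
Step 9: enter (2,4), '.' pass, move up to (1,4)
Step 10: enter (1,4), '/' deflects up->right, move right to (1,5)
Step 11: enter (1,5), '.' pass, move right to (1,6)
Step 12: enter (1,6), '.' pass, move right to (1,7)
Step 13: enter (1,7), '.' pass, move right to (1,8)
Step 14: at (1,8) — EXIT via right edge, pos 1
Distinct cells visited: 13 (path length 13)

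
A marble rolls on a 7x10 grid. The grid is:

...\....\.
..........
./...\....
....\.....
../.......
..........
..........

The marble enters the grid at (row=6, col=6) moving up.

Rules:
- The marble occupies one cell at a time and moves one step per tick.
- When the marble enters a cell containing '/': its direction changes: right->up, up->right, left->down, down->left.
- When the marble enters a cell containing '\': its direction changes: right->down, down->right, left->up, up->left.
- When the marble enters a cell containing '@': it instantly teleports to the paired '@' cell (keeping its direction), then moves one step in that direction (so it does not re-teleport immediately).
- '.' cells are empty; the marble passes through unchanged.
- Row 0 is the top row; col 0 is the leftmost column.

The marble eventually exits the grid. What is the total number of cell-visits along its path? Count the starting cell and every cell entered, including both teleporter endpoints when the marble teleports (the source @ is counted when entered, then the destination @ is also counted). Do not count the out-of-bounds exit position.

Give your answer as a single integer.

Step 1: enter (6,6), '.' pass, move up to (5,6)
Step 2: enter (5,6), '.' pass, move up to (4,6)
Step 3: enter (4,6), '.' pass, move up to (3,6)
Step 4: enter (3,6), '.' pass, move up to (2,6)
Step 5: enter (2,6), '.' pass, move up to (1,6)
Step 6: enter (1,6), '.' pass, move up to (0,6)
Step 7: enter (0,6), '.' pass, move up to (-1,6)
Step 8: at (-1,6) — EXIT via top edge, pos 6
Path length (cell visits): 7

Answer: 7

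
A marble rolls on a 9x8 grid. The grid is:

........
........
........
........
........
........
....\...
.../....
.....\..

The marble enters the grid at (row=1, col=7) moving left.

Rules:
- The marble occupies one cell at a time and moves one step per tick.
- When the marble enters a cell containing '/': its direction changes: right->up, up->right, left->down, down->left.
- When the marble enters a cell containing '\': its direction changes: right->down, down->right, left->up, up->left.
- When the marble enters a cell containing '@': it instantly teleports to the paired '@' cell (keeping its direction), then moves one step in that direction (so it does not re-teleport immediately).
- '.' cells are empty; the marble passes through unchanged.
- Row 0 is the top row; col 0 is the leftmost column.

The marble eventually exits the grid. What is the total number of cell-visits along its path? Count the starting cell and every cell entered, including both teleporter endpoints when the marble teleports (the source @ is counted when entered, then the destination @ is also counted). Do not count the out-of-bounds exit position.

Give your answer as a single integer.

Answer: 8

Derivation:
Step 1: enter (1,7), '.' pass, move left to (1,6)
Step 2: enter (1,6), '.' pass, move left to (1,5)
Step 3: enter (1,5), '.' pass, move left to (1,4)
Step 4: enter (1,4), '.' pass, move left to (1,3)
Step 5: enter (1,3), '.' pass, move left to (1,2)
Step 6: enter (1,2), '.' pass, move left to (1,1)
Step 7: enter (1,1), '.' pass, move left to (1,0)
Step 8: enter (1,0), '.' pass, move left to (1,-1)
Step 9: at (1,-1) — EXIT via left edge, pos 1
Path length (cell visits): 8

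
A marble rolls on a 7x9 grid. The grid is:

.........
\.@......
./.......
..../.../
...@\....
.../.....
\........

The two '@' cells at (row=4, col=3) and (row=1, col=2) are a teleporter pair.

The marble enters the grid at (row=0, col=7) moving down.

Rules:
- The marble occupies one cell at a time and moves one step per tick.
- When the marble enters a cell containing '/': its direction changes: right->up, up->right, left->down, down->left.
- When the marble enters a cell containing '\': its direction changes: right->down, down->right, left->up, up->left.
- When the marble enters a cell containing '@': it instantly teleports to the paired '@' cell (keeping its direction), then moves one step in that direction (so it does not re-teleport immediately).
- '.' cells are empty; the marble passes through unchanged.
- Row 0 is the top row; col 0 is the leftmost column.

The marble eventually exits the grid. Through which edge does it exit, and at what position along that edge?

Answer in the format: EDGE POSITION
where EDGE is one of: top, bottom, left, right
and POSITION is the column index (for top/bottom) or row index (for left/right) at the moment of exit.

Step 1: enter (0,7), '.' pass, move down to (1,7)
Step 2: enter (1,7), '.' pass, move down to (2,7)
Step 3: enter (2,7), '.' pass, move down to (3,7)
Step 4: enter (3,7), '.' pass, move down to (4,7)
Step 5: enter (4,7), '.' pass, move down to (5,7)
Step 6: enter (5,7), '.' pass, move down to (6,7)
Step 7: enter (6,7), '.' pass, move down to (7,7)
Step 8: at (7,7) — EXIT via bottom edge, pos 7

Answer: bottom 7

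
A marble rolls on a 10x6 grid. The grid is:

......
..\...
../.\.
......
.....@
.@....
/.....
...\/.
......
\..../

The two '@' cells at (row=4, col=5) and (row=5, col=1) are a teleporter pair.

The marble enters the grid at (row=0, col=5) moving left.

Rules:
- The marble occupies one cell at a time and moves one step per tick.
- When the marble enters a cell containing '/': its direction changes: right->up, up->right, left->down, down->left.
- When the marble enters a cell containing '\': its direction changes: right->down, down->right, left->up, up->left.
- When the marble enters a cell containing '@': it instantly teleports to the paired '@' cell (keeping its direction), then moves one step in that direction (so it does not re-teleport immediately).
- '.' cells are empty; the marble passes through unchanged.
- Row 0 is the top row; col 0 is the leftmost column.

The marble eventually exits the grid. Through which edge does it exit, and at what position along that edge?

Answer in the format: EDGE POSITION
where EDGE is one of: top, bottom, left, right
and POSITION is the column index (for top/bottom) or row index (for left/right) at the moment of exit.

Step 1: enter (0,5), '.' pass, move left to (0,4)
Step 2: enter (0,4), '.' pass, move left to (0,3)
Step 3: enter (0,3), '.' pass, move left to (0,2)
Step 4: enter (0,2), '.' pass, move left to (0,1)
Step 5: enter (0,1), '.' pass, move left to (0,0)
Step 6: enter (0,0), '.' pass, move left to (0,-1)
Step 7: at (0,-1) — EXIT via left edge, pos 0

Answer: left 0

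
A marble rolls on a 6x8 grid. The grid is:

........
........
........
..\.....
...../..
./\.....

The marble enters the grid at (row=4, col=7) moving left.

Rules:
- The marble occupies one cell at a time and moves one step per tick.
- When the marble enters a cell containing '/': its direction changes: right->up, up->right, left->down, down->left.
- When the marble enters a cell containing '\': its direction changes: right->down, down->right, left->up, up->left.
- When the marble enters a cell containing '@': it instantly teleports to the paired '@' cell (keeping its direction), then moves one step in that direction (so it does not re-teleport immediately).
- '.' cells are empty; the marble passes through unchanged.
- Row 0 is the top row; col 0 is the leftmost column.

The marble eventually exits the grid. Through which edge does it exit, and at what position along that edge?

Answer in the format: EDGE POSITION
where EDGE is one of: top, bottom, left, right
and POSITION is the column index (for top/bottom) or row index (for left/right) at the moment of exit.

Answer: bottom 5

Derivation:
Step 1: enter (4,7), '.' pass, move left to (4,6)
Step 2: enter (4,6), '.' pass, move left to (4,5)
Step 3: enter (4,5), '/' deflects left->down, move down to (5,5)
Step 4: enter (5,5), '.' pass, move down to (6,5)
Step 5: at (6,5) — EXIT via bottom edge, pos 5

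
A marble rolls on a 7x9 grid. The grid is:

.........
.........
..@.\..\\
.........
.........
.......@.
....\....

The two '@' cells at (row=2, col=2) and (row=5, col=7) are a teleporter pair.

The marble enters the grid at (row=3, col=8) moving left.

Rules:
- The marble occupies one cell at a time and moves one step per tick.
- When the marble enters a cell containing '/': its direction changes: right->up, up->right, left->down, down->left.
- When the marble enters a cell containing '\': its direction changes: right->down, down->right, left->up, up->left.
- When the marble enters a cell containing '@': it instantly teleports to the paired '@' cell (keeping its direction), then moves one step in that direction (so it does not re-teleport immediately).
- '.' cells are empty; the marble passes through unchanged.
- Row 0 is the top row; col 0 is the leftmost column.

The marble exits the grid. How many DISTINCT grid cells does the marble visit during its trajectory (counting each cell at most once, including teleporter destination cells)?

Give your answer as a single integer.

Step 1: enter (3,8), '.' pass, move left to (3,7)
Step 2: enter (3,7), '.' pass, move left to (3,6)
Step 3: enter (3,6), '.' pass, move left to (3,5)
Step 4: enter (3,5), '.' pass, move left to (3,4)
Step 5: enter (3,4), '.' pass, move left to (3,3)
Step 6: enter (3,3), '.' pass, move left to (3,2)
Step 7: enter (3,2), '.' pass, move left to (3,1)
Step 8: enter (3,1), '.' pass, move left to (3,0)
Step 9: enter (3,0), '.' pass, move left to (3,-1)
Step 10: at (3,-1) — EXIT via left edge, pos 3
Distinct cells visited: 9 (path length 9)

Answer: 9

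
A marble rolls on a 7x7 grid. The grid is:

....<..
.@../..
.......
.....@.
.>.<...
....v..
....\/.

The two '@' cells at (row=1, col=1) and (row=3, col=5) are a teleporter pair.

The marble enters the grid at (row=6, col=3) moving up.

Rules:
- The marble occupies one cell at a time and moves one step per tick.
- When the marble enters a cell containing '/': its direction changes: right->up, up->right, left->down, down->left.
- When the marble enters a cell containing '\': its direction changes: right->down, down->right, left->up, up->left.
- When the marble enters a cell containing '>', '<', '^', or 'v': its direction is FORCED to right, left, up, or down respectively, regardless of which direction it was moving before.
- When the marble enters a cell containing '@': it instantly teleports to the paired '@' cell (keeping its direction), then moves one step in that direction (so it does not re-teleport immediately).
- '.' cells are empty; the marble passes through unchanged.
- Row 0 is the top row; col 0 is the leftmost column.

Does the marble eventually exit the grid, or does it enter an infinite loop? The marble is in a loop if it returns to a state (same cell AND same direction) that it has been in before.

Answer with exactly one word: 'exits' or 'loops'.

Step 1: enter (6,3), '.' pass, move up to (5,3)
Step 2: enter (5,3), '.' pass, move up to (4,3)
Step 3: enter (4,3), '<' forces up->left, move left to (4,2)
Step 4: enter (4,2), '.' pass, move left to (4,1)
Step 5: enter (4,1), '>' forces left->right, move right to (4,2)
Step 6: enter (4,2), '.' pass, move right to (4,3)
Step 7: enter (4,3), '<' forces right->left, move left to (4,2)
Step 8: at (4,2) dir=left — LOOP DETECTED (seen before)

Answer: loops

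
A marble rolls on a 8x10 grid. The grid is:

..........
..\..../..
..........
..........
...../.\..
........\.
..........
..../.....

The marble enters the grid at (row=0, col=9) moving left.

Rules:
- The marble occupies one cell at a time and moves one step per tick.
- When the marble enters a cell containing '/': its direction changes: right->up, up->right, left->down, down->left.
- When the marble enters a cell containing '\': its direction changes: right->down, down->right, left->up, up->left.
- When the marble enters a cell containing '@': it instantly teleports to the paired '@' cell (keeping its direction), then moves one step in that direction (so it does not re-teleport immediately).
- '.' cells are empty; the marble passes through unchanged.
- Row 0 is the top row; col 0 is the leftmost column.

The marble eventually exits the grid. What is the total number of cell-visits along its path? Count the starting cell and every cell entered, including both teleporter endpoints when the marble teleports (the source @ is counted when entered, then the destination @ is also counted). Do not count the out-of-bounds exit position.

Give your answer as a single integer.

Step 1: enter (0,9), '.' pass, move left to (0,8)
Step 2: enter (0,8), '.' pass, move left to (0,7)
Step 3: enter (0,7), '.' pass, move left to (0,6)
Step 4: enter (0,6), '.' pass, move left to (0,5)
Step 5: enter (0,5), '.' pass, move left to (0,4)
Step 6: enter (0,4), '.' pass, move left to (0,3)
Step 7: enter (0,3), '.' pass, move left to (0,2)
Step 8: enter (0,2), '.' pass, move left to (0,1)
Step 9: enter (0,1), '.' pass, move left to (0,0)
Step 10: enter (0,0), '.' pass, move left to (0,-1)
Step 11: at (0,-1) — EXIT via left edge, pos 0
Path length (cell visits): 10

Answer: 10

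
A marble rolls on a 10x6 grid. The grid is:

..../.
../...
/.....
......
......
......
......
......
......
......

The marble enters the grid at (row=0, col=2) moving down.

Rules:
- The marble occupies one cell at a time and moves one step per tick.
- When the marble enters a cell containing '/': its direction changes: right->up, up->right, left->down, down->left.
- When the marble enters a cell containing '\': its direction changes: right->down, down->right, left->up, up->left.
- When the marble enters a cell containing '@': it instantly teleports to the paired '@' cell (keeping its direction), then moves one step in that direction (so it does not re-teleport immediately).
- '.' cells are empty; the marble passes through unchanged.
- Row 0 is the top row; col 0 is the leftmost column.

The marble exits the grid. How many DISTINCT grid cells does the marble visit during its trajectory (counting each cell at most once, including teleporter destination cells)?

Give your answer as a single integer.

Answer: 4

Derivation:
Step 1: enter (0,2), '.' pass, move down to (1,2)
Step 2: enter (1,2), '/' deflects down->left, move left to (1,1)
Step 3: enter (1,1), '.' pass, move left to (1,0)
Step 4: enter (1,0), '.' pass, move left to (1,-1)
Step 5: at (1,-1) — EXIT via left edge, pos 1
Distinct cells visited: 4 (path length 4)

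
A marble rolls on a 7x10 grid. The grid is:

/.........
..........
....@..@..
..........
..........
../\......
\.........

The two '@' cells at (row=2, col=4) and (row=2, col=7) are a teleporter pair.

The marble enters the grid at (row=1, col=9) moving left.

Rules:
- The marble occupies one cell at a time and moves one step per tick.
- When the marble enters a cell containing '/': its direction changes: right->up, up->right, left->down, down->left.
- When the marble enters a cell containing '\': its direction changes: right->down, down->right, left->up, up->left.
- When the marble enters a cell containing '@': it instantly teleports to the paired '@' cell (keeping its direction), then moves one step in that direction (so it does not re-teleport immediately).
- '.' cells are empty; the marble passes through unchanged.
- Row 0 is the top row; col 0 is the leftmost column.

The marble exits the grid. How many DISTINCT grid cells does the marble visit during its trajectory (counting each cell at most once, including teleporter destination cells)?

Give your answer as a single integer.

Answer: 10

Derivation:
Step 1: enter (1,9), '.' pass, move left to (1,8)
Step 2: enter (1,8), '.' pass, move left to (1,7)
Step 3: enter (1,7), '.' pass, move left to (1,6)
Step 4: enter (1,6), '.' pass, move left to (1,5)
Step 5: enter (1,5), '.' pass, move left to (1,4)
Step 6: enter (1,4), '.' pass, move left to (1,3)
Step 7: enter (1,3), '.' pass, move left to (1,2)
Step 8: enter (1,2), '.' pass, move left to (1,1)
Step 9: enter (1,1), '.' pass, move left to (1,0)
Step 10: enter (1,0), '.' pass, move left to (1,-1)
Step 11: at (1,-1) — EXIT via left edge, pos 1
Distinct cells visited: 10 (path length 10)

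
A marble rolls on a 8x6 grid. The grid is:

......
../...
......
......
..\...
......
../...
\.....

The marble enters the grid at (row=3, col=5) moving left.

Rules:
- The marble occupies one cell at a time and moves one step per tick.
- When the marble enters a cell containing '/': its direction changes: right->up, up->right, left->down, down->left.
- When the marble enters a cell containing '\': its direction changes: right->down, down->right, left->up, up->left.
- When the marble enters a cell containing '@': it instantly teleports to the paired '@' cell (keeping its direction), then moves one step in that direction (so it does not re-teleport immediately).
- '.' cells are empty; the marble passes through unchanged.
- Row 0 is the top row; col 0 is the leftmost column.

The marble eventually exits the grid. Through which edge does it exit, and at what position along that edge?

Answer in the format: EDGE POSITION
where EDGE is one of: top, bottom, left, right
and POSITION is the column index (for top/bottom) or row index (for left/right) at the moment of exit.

Step 1: enter (3,5), '.' pass, move left to (3,4)
Step 2: enter (3,4), '.' pass, move left to (3,3)
Step 3: enter (3,3), '.' pass, move left to (3,2)
Step 4: enter (3,2), '.' pass, move left to (3,1)
Step 5: enter (3,1), '.' pass, move left to (3,0)
Step 6: enter (3,0), '.' pass, move left to (3,-1)
Step 7: at (3,-1) — EXIT via left edge, pos 3

Answer: left 3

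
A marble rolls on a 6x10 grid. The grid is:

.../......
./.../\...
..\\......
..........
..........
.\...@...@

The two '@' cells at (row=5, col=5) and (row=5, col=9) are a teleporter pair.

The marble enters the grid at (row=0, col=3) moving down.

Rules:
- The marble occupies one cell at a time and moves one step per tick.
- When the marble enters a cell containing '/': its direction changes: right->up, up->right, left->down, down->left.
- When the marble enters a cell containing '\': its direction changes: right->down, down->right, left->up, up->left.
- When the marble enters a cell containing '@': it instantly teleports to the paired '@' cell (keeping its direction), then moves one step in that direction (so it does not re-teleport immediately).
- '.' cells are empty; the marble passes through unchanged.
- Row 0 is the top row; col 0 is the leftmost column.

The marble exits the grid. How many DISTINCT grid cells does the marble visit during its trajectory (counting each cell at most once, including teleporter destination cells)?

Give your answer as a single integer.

Answer: 4

Derivation:
Step 1: enter (0,3), '/' deflects down->left, move left to (0,2)
Step 2: enter (0,2), '.' pass, move left to (0,1)
Step 3: enter (0,1), '.' pass, move left to (0,0)
Step 4: enter (0,0), '.' pass, move left to (0,-1)
Step 5: at (0,-1) — EXIT via left edge, pos 0
Distinct cells visited: 4 (path length 4)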